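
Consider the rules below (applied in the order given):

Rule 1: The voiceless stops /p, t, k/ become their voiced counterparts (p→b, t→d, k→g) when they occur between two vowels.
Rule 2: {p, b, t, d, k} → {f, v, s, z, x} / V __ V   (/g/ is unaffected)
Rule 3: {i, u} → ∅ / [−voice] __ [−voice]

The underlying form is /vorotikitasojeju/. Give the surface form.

Rule 1 (intervocalic voicing): /t/ is a voiceless stop between vowels /o/ and /i/, so it voices to [d]. /k/ is a voiceless stop between vowels /i/ and /i/, so it voices to [g]. /t/ is a voiceless stop between vowels /i/ and /a/, so it voices to [d]. /vorotikitasojeju/ → vorodigidasojeju.
Rule 2 (intervocalic spirantization): /d/ is a stop between vowels /o/ and /i/, so it spirantizes to the fricative [z]. /d/ is a stop between vowels /i/ and /a/, so it spirantizes to the fricative [z]. /vorodigidasojeju/ → vorozigizasojeju.
Rule 3 (high vowel syncope): no segment meets the environment; /vorozigizasojeju/ is unchanged.

vorozigizasojeju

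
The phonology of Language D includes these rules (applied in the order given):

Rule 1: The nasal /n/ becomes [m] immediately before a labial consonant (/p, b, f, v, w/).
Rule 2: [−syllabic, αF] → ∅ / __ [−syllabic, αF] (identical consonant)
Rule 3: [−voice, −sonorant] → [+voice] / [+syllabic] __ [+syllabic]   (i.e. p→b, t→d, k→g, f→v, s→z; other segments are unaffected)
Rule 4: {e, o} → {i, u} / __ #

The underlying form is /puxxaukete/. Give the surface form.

puxaugedi

Rule 1 (nasal place assimilation): no segment meets the environment; /puxxaukete/ is unchanged.
Rule 2 (degemination): /xx/ is a geminate; the first /x/ deletes. /puxxaukete/ → puxaukete.
Rule 3 (intervocalic voicing): /k/ is a voiceless obstruent between vowels /u/ and /e/, so it voices to [g]. /t/ is a voiceless obstruent between vowels /e/ and /e/, so it voices to [d]. /puxaukete/ → puxaugede.
Rule 4 (final vowel raising): /e/ is a mid vowel in word-final position, so it raises to [i]. /puxaugede/ → puxaugedi.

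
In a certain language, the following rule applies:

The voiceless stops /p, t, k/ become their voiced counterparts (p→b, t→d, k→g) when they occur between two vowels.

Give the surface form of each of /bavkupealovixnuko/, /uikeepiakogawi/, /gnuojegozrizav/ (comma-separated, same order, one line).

/bavkupealovixnuko/: /p/ is a voiceless stop between vowels /u/ and /e/, so it voices to [b]. /k/ is a voiceless stop between vowels /u/ and /o/, so it voices to [g]. → [bavkubealovixnugo].
/uikeepiakogawi/: /k/ is a voiceless stop between vowels /i/ and /e/, so it voices to [g]. /p/ is a voiceless stop between vowels /e/ and /i/, so it voices to [b]. /k/ is a voiceless stop between vowels /a/ and /o/, so it voices to [g]. → [uigeebiagogawi].
/gnuojegozrizav/: the rule's environment is not met; surfaces unchanged as [gnuojegozrizav].

bavkubealovixnugo, uigeebiagogawi, gnuojegozrizav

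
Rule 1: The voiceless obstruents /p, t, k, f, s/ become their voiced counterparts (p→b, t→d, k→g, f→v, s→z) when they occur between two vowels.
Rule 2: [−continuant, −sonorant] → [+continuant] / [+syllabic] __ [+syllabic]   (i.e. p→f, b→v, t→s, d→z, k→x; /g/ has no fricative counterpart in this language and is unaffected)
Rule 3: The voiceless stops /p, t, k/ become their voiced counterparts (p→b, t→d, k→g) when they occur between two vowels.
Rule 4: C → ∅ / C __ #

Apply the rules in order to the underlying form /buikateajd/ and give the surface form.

Rule 1 (intervocalic voicing): /k/ is a voiceless obstruent between vowels /i/ and /a/, so it voices to [g]. /t/ is a voiceless obstruent between vowels /a/ and /e/, so it voices to [d]. /buikateajd/ → buigadeajd.
Rule 2 (intervocalic spirantization): /d/ is a stop between vowels /a/ and /e/, so it spirantizes to the fricative [z]. /buigadeajd/ → buigazeajd.
Rule 3 (intervocalic voicing): no segment meets the environment; /buigazeajd/ is unchanged.
Rule 4 (final cluster simplification): /d/ is the second consonant of a word-final cluster /jd/, so it deletes. /buigazeajd/ → buigazeaj.

buigazeaj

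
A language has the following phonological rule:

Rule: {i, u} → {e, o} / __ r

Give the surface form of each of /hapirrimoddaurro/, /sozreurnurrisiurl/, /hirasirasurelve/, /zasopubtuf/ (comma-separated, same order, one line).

haperrimoddaorro, sozreornorrisiorl, heraserasorelve, zasopubtuf

/hapirrimoddaurro/: /i/ is a high vowel immediately before /r/, so it lowers to [e]. /u/ is a high vowel immediately before /r/, so it lowers to [o]. → [haperrimoddaorro].
/sozreurnurrisiurl/: /u/ is a high vowel immediately before /r/, so it lowers to [o]. /u/ is a high vowel immediately before /r/, so it lowers to [o]. /u/ is a high vowel immediately before /r/, so it lowers to [o]. → [sozreornorrisiorl].
/hirasirasurelve/: /i/ is a high vowel immediately before /r/, so it lowers to [e]. /i/ is a high vowel immediately before /r/, so it lowers to [e]. /u/ is a high vowel immediately before /r/, so it lowers to [o]. → [heraserasorelve].
/zasopubtuf/: the rule's environment is not met; surfaces unchanged as [zasopubtuf].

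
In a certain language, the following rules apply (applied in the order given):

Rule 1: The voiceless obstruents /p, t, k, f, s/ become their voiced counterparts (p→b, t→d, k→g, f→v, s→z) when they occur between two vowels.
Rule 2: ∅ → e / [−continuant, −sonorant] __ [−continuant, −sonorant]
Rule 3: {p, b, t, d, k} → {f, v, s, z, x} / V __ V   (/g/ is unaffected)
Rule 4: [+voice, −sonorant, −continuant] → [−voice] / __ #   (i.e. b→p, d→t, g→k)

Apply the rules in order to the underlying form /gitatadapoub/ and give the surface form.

Rule 1 (intervocalic voicing): /t/ is a voiceless obstruent between vowels /i/ and /a/, so it voices to [d]. /t/ is a voiceless obstruent between vowels /a/ and /a/, so it voices to [d]. /p/ is a voiceless obstruent between vowels /a/ and /o/, so it voices to [b]. /gitatadapoub/ → gidadadaboub.
Rule 2 (stop-cluster e-epenthesis): no segment meets the environment; /gidadadaboub/ is unchanged.
Rule 3 (intervocalic spirantization): /d/ is a stop between vowels /i/ and /a/, so it spirantizes to the fricative [z]. /d/ is a stop between vowels /a/ and /a/, so it spirantizes to the fricative [z]. /d/ is a stop between vowels /a/ and /a/, so it spirantizes to the fricative [z]. /b/ is a stop between vowels /a/ and /o/, so it spirantizes to the fricative [v]. /gidadadaboub/ → gizazazavoub.
Rule 4 (final devoicing): /b/ is a voiced stop in word-final position, so it devoices to [p]. /gizazazavoub/ → gizazazavoup.

gizazazavoup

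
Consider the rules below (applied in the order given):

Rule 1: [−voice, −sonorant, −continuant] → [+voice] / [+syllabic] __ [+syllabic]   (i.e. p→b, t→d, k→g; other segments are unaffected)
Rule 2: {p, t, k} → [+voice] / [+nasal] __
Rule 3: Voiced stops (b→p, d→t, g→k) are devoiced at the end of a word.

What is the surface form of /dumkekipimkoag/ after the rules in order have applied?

Rule 1 (intervocalic voicing): /k/ is a voiceless stop between vowels /e/ and /i/, so it voices to [g]. /p/ is a voiceless stop between vowels /i/ and /i/, so it voices to [b]. /dumkekipimkoag/ → dumkegibimkoag.
Rule 2 (post-nasal voicing): /k/ is a voiceless stop immediately after the nasal /m/, so it voices to [g]. /k/ is a voiceless stop immediately after the nasal /m/, so it voices to [g]. /dumkegibimkoag/ → dumgegibimgoag.
Rule 3 (final devoicing): /g/ is a voiced stop in word-final position, so it devoices to [k]. /dumgegibimgoag/ → dumgegibimgoak.

dumgegibimgoak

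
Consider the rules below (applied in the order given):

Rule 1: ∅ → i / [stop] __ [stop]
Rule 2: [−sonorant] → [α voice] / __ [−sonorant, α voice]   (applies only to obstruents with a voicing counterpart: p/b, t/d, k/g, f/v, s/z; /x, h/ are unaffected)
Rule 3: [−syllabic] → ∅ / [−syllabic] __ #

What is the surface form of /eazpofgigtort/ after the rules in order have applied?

Rule 1 (stop-cluster i-epenthesis): /g/ and /t/ form a stop–stop cluster, so [i] is inserted between them. /eazpofgigtort/ → eazpofgigitort.
Rule 2 (regressive voicing assimilation): /z/ precedes the voiceless obstruent /p/, so it devoices to [s] by assimilation. /f/ precedes the voiced obstruent /g/, so it voices to [v] by assimilation. /eazpofgigitort/ → easpovgigitort.
Rule 3 (final cluster simplification): /t/ is the second consonant of a word-final cluster /rt/, so it deletes. /easpovgigitort/ → easpovgigitor.

easpovgigitor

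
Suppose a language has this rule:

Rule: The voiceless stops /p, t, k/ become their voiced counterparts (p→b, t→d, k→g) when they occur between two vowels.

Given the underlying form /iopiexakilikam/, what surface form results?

/p/ is a voiceless stop between vowels /o/ and /i/, so it voices to [b].
/k/ is a voiceless stop between vowels /a/ and /i/, so it voices to [g].
/k/ is a voiceless stop between vowels /i/ and /a/, so it voices to [g].
Surface form: [iobiexagiligam].

iobiexagiligam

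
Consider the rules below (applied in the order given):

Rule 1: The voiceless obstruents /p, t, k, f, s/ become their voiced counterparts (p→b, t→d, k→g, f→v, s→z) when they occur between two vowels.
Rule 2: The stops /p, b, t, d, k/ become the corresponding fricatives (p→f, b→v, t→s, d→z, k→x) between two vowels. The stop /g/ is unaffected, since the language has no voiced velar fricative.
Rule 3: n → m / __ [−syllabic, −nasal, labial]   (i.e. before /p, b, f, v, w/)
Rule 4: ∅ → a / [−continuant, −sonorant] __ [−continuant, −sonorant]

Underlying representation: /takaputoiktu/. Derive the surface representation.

Rule 1 (intervocalic voicing): /k/ is a voiceless obstruent between vowels /a/ and /a/, so it voices to [g]. /p/ is a voiceless obstruent between vowels /a/ and /u/, so it voices to [b]. /t/ is a voiceless obstruent between vowels /u/ and /o/, so it voices to [d]. /takaputoiktu/ → tagabudoiktu.
Rule 2 (intervocalic spirantization): /b/ is a stop between vowels /a/ and /u/, so it spirantizes to the fricative [v]. /d/ is a stop between vowels /u/ and /o/, so it spirantizes to the fricative [z]. /tagabudoiktu/ → tagavuzoiktu.
Rule 3 (nasal place assimilation): no segment meets the environment; /tagavuzoiktu/ is unchanged.
Rule 4 (stop-cluster a-epenthesis): /k/ and /t/ form a stop–stop cluster, so [a] is inserted between them. /tagavuzoiktu/ → tagavuzoikatu.

tagavuzoikatu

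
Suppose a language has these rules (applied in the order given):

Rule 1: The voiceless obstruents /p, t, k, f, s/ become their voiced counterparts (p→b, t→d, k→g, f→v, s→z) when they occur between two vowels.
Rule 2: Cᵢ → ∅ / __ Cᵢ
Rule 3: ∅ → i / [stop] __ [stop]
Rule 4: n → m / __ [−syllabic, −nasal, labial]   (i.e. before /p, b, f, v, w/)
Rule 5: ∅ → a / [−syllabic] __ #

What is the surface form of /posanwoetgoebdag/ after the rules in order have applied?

Rule 1 (intervocalic voicing): /s/ is a voiceless obstruent between vowels /o/ and /a/, so it voices to [z]. /posanwoetgoebdag/ → pozanwoetgoebdag.
Rule 2 (degemination): no segment meets the environment; /pozanwoetgoebdag/ is unchanged.
Rule 3 (stop-cluster i-epenthesis): /t/ and /g/ form a stop–stop cluster, so [i] is inserted between them. /b/ and /d/ form a stop–stop cluster, so [i] is inserted between them. /pozanwoetgoebdag/ → pozanwoetigoebidag.
Rule 4 (nasal place assimilation): /n/ precedes the labial consonant /w/, so it assimilates in place to [m]. /pozanwoetigoebidag/ → pozamwoetigoebidag.
Rule 5 (final a-epenthesis): the form ends in the consonant /g/, so [a] is inserted word-finally. /pozamwoetigoebidag/ → pozamwoetigoebidaga.

pozamwoetigoebidaga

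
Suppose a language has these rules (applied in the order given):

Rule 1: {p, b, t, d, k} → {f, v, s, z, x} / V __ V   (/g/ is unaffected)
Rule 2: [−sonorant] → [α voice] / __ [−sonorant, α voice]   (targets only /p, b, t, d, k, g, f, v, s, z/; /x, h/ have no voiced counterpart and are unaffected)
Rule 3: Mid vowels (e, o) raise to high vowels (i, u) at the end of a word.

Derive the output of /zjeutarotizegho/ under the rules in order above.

Rule 1 (intervocalic spirantization): /t/ is a stop between vowels /u/ and /a/, so it spirantizes to the fricative [s]. /t/ is a stop between vowels /o/ and /i/, so it spirantizes to the fricative [s]. /zjeutarotizegho/ → zjeusarosizegho.
Rule 2 (regressive voicing assimilation): /g/ precedes the voiceless obstruent /h/, so it devoices to [k] by assimilation. /zjeusarosizegho/ → zjeusarosizekho.
Rule 3 (final vowel raising): /o/ is a mid vowel in word-final position, so it raises to [u]. /zjeusarosizekho/ → zjeusarosizekhu.

zjeusarosizekhu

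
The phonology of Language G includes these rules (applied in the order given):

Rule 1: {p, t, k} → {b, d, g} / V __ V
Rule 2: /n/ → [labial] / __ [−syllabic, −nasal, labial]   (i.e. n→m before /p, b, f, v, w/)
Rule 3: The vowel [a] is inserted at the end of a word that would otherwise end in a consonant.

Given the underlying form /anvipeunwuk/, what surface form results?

Rule 1 (intervocalic voicing): /p/ is a voiceless stop between vowels /i/ and /e/, so it voices to [b]. /anvipeunwuk/ → anvibeunwuk.
Rule 2 (nasal place assimilation): /n/ precedes the labial consonant /v/, so it assimilates in place to [m]. /n/ precedes the labial consonant /w/, so it assimilates in place to [m]. /anvibeunwuk/ → amvibeumwuk.
Rule 3 (final a-epenthesis): the form ends in the consonant /k/, so [a] is inserted word-finally. /amvibeumwuk/ → amvibeumwuka.

amvibeumwuka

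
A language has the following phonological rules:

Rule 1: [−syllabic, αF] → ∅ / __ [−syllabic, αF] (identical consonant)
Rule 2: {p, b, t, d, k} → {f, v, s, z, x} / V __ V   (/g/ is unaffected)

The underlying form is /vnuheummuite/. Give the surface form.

vnuheumuise

Rule 1 (degemination): /mm/ is a geminate; the first /m/ deletes. /vnuheummuite/ → vnuheumuite.
Rule 2 (intervocalic spirantization): /t/ is a stop between vowels /i/ and /e/, so it spirantizes to the fricative [s]. /vnuheumuite/ → vnuheumuise.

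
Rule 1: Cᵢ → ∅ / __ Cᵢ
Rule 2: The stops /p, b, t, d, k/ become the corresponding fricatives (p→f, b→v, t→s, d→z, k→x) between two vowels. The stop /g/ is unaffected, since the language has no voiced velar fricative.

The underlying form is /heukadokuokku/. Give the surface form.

Rule 1 (degemination): /kk/ is a geminate; the first /k/ deletes. /heukadokuokku/ → heukadokuoku.
Rule 2 (intervocalic spirantization): /k/ is a stop between vowels /u/ and /a/, so it spirantizes to the fricative [x]. /d/ is a stop between vowels /a/ and /o/, so it spirantizes to the fricative [z]. /k/ is a stop between vowels /o/ and /u/, so it spirantizes to the fricative [x]. /k/ is a stop between vowels /o/ and /u/, so it spirantizes to the fricative [x]. /heukadokuoku/ → heuxazoxuoxu.

heuxazoxuoxu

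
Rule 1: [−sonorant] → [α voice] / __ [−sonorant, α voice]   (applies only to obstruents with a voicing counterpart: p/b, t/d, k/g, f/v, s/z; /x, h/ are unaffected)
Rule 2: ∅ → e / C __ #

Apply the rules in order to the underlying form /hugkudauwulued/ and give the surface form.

Rule 1 (regressive voicing assimilation): /g/ precedes the voiceless obstruent /k/, so it devoices to [k] by assimilation. /hugkudauwulued/ → hukkudauwulued.
Rule 2 (final e-epenthesis): the form ends in the consonant /d/, so [e] is inserted word-finally. /hukkudauwulued/ → hukkudauwuluede.

hukkudauwuluede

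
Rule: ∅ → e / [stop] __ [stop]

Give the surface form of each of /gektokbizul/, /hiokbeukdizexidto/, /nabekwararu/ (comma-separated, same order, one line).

geketokebizul, hiokebeukedizexideto, nabekwararu

/gektokbizul/: /k/ and /t/ form a stop–stop cluster, so [e] is inserted between them. /k/ and /b/ form a stop–stop cluster, so [e] is inserted between them. → [geketokebizul].
/hiokbeukdizexidto/: /k/ and /b/ form a stop–stop cluster, so [e] is inserted between them. /k/ and /d/ form a stop–stop cluster, so [e] is inserted between them. /d/ and /t/ form a stop–stop cluster, so [e] is inserted between them. → [hiokebeukedizexideto].
/nabekwararu/: the rule's environment is not met; surfaces unchanged as [nabekwararu].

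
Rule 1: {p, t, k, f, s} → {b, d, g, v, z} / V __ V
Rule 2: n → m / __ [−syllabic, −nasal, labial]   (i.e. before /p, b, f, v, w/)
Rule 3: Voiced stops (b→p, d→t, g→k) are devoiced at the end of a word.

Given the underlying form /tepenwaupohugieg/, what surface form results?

Rule 1 (intervocalic voicing): /p/ is a voiceless obstruent between vowels /e/ and /e/, so it voices to [b]. /p/ is a voiceless obstruent between vowels /u/ and /o/, so it voices to [b]. /tepenwaupohugieg/ → tebenwaubohugieg.
Rule 2 (nasal place assimilation): /n/ precedes the labial consonant /w/, so it assimilates in place to [m]. /tebenwaubohugieg/ → tebemwaubohugieg.
Rule 3 (final devoicing): /g/ is a voiced stop in word-final position, so it devoices to [k]. /tebemwaubohugieg/ → tebemwaubohugiek.

tebemwaubohugiek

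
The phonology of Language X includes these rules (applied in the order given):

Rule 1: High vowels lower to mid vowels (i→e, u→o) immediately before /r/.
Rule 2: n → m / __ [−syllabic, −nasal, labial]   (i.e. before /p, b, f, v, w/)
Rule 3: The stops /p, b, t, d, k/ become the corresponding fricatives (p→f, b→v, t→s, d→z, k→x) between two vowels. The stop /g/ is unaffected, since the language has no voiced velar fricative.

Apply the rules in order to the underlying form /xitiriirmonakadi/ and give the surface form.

Rule 1 (pre-rhotic lowering): /i/ is a high vowel immediately before /r/, so it lowers to [e]. /i/ is a high vowel immediately before /r/, so it lowers to [e]. /xitiriirmonakadi/ → xiteriermonakadi.
Rule 2 (nasal place assimilation): no segment meets the environment; /xiteriermonakadi/ is unchanged.
Rule 3 (intervocalic spirantization): /t/ is a stop between vowels /i/ and /e/, so it spirantizes to the fricative [s]. /k/ is a stop between vowels /a/ and /a/, so it spirantizes to the fricative [x]. /d/ is a stop between vowels /a/ and /i/, so it spirantizes to the fricative [z]. /xiteriermonakadi/ → xiseriermonaxazi.

xiseriermonaxazi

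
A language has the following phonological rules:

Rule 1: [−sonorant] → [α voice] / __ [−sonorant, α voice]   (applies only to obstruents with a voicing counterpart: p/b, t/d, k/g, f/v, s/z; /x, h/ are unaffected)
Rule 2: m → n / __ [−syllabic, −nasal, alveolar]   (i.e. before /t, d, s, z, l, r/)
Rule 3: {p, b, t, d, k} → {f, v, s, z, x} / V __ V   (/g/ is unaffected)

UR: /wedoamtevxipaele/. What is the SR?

Rule 1 (regressive voicing assimilation): /v/ precedes the voiceless obstruent /x/, so it devoices to [f] by assimilation. /wedoamtevxipaele/ → wedoamtefxipaele.
Rule 2 (nasal place assimilation): /m/ precedes the alveolar consonant /t/, so it assimilates in place to [n]. /wedoamtefxipaele/ → wedoantefxipaele.
Rule 3 (intervocalic spirantization): /d/ is a stop between vowels /e/ and /o/, so it spirantizes to the fricative [z]. /p/ is a stop between vowels /i/ and /a/, so it spirantizes to the fricative [f]. /wedoantefxipaele/ → wezoantefxifaele.

wezoantefxifaele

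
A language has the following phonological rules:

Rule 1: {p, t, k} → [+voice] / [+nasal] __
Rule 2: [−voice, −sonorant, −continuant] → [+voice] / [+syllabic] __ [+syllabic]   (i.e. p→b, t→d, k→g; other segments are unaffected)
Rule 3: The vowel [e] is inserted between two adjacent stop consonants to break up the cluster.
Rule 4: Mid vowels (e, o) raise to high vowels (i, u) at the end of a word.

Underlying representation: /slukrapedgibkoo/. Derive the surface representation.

slukrabedegibekou

Rule 1 (post-nasal voicing): no segment meets the environment; /slukrapedgibkoo/ is unchanged.
Rule 2 (intervocalic voicing): /p/ is a voiceless stop between vowels /a/ and /e/, so it voices to [b]. /slukrapedgibkoo/ → slukrabedgibkoo.
Rule 3 (stop-cluster e-epenthesis): /d/ and /g/ form a stop–stop cluster, so [e] is inserted between them. /b/ and /k/ form a stop–stop cluster, so [e] is inserted between them. /slukrabedgibkoo/ → slukrabedegibekoo.
Rule 4 (final vowel raising): /o/ is a mid vowel in word-final position, so it raises to [u]. /slukrabedegibekoo/ → slukrabedegibekou.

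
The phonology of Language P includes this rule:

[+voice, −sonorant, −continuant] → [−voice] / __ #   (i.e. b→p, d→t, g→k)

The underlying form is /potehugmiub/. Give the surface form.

potehugmiup

/b/ is a voiced stop in word-final position, so it devoices to [p].
The other instance of /g/ does not occur in the required environment and remains unchanged.
Surface form: [potehugmiup].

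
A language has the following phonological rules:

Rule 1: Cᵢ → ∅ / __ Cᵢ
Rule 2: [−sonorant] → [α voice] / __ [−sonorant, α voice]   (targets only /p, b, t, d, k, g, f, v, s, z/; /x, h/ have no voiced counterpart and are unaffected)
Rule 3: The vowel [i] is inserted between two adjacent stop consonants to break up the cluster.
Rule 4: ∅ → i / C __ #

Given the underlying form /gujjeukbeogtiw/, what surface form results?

Rule 1 (degemination): /jj/ is a geminate; the first /j/ deletes. /gujjeukbeogtiw/ → gujeukbeogtiw.
Rule 2 (regressive voicing assimilation): /k/ precedes the voiced obstruent /b/, so it voices to [g] by assimilation. /g/ precedes the voiceless obstruent /t/, so it devoices to [k] by assimilation. /gujeukbeogtiw/ → gujeugbeoktiw.
Rule 3 (stop-cluster i-epenthesis): /g/ and /b/ form a stop–stop cluster, so [i] is inserted between them. /k/ and /t/ form a stop–stop cluster, so [i] is inserted between them. /gujeugbeoktiw/ → gujeugibeokitiw.
Rule 4 (final i-epenthesis): the form ends in the consonant /w/, so [i] is inserted word-finally. /gujeugibeokitiw/ → gujeugibeokitiwi.

gujeugibeokitiwi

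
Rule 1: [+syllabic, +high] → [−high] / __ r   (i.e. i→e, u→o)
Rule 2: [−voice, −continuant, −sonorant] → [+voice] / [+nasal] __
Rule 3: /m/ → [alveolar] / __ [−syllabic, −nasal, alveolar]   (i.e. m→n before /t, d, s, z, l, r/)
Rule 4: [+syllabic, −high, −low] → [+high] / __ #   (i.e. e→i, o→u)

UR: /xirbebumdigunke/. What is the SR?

Rule 1 (pre-rhotic lowering): /i/ is a high vowel immediately before /r/, so it lowers to [e]. /xirbebumdigunke/ → xerbebumdigunke.
Rule 2 (post-nasal voicing): /k/ is a voiceless stop immediately after the nasal /n/, so it voices to [g]. /xerbebumdigunke/ → xerbebumdigunge.
Rule 3 (nasal place assimilation): /m/ precedes the alveolar consonant /d/, so it assimilates in place to [n]. /xerbebumdigunge/ → xerbebundigunge.
Rule 4 (final vowel raising): /e/ is a mid vowel in word-final position, so it raises to [i]. /xerbebundigunge/ → xerbebundigungi.

xerbebundigungi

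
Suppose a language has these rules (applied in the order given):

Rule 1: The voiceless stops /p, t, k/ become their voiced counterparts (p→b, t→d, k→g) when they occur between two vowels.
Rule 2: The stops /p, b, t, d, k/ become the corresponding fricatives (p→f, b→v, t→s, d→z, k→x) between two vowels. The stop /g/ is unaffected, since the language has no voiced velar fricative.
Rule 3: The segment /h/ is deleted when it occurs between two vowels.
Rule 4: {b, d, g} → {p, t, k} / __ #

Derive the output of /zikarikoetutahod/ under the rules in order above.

zigarigoezuzaot

Rule 1 (intervocalic voicing): /k/ is a voiceless stop between vowels /i/ and /a/, so it voices to [g]. /k/ is a voiceless stop between vowels /i/ and /o/, so it voices to [g]. /t/ is a voiceless stop between vowels /e/ and /u/, so it voices to [d]. /t/ is a voiceless stop between vowels /u/ and /a/, so it voices to [d]. /zikarikoetutahod/ → zigarigoedudahod.
Rule 2 (intervocalic spirantization): /d/ is a stop between vowels /e/ and /u/, so it spirantizes to the fricative [z]. /d/ is a stop between vowels /u/ and /a/, so it spirantizes to the fricative [z]. /zigarigoedudahod/ → zigarigoezuzahod.
Rule 3 (intervocalic h-deletion): /h/ occurs between vowels /a/ and /o/, so it deletes. /zigarigoezuzahod/ → zigarigoezuzaod.
Rule 4 (final devoicing): /d/ is a voiced stop in word-final position, so it devoices to [t]. /zigarigoezuzaod/ → zigarigoezuzaot.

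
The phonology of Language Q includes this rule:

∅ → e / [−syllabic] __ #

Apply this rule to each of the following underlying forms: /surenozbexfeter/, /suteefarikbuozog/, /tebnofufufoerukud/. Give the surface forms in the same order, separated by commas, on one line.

surenozbexfetere, suteefarikbuozoge, tebnofufufoerukude

/surenozbexfeter/: the form ends in the consonant /r/, so [e] is inserted word-finally. → [surenozbexfetere].
/suteefarikbuozog/: the form ends in the consonant /g/, so [e] is inserted word-finally. → [suteefarikbuozoge].
/tebnofufufoerukud/: the form ends in the consonant /d/, so [e] is inserted word-finally. → [tebnofufufoerukude].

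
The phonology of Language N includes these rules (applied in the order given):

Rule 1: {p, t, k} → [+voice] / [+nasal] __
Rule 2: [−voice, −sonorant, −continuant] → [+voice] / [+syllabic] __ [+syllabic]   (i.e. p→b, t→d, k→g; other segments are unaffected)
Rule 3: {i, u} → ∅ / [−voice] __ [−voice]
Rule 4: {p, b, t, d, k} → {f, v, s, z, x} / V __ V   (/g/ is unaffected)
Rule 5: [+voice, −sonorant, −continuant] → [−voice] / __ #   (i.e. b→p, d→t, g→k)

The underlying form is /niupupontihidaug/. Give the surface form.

Rule 1 (post-nasal voicing): /t/ is a voiceless stop immediately after the nasal /n/, so it voices to [d]. /niupupontihidaug/ → niupupondihidaug.
Rule 2 (intervocalic voicing): /p/ is a voiceless stop between vowels /u/ and /u/, so it voices to [b]. /p/ is a voiceless stop between vowels /u/ and /o/, so it voices to [b]. /niupupondihidaug/ → niububondihidaug.
Rule 3 (high vowel syncope): no segment meets the environment; /niububondihidaug/ is unchanged.
Rule 4 (intervocalic spirantization): /b/ is a stop between vowels /u/ and /u/, so it spirantizes to the fricative [v]. /b/ is a stop between vowels /u/ and /o/, so it spirantizes to the fricative [v]. /d/ is a stop between vowels /i/ and /a/, so it spirantizes to the fricative [z]. /niububondihidaug/ → niuvuvondihizaug.
Rule 5 (final devoicing): /g/ is a voiced stop in word-final position, so it devoices to [k]. /niuvuvondihizaug/ → niuvuvondihizauk.

niuvuvondihizauk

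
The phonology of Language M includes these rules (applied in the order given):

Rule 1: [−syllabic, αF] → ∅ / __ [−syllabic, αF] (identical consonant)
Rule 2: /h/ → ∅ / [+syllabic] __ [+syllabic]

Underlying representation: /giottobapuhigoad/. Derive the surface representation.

Rule 1 (degemination): /tt/ is a geminate; the first /t/ deletes. /giottobapuhigoad/ → giotobapuhigoad.
Rule 2 (intervocalic h-deletion): /h/ occurs between vowels /u/ and /i/, so it deletes. /giotobapuhigoad/ → giotobapuigoad.

giotobapuigoad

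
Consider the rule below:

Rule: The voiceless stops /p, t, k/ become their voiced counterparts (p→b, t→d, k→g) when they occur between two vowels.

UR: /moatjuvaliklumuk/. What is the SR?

No segment of /moatjuvaliklumuk/ meets the structural description of the rule, so the form surfaces unchanged.

moatjuvaliklumuk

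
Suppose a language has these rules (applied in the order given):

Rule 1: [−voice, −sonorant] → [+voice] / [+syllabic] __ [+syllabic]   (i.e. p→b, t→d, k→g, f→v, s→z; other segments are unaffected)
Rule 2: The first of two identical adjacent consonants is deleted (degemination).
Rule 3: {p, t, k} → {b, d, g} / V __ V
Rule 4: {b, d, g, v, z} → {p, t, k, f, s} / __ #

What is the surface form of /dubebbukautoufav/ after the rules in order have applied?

dubebugaudouvaf

Rule 1 (intervocalic voicing): /k/ is a voiceless obstruent between vowels /u/ and /a/, so it voices to [g]. /t/ is a voiceless obstruent between vowels /u/ and /o/, so it voices to [d]. /f/ is a voiceless obstruent between vowels /u/ and /a/, so it voices to [v]. /dubebbukautoufav/ → dubebbugaudouvav.
Rule 2 (degemination): /bb/ is a geminate; the first /b/ deletes. /dubebbugaudouvav/ → dubebugaudouvav.
Rule 3 (intervocalic voicing): no segment meets the environment; /dubebugaudouvav/ is unchanged.
Rule 4 (final devoicing): /v/ is a voiced obstruent in word-final position, so it devoices to [f]. /dubebugaudouvav/ → dubebugaudouvaf.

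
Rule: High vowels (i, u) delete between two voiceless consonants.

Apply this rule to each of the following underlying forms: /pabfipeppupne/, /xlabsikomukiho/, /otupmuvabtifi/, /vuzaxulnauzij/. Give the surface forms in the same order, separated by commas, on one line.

pabfpepppne, xlabskomukho, otpmuvabtfi, vuzaxulnauzij

/pabfipeppupne/: /i/ is a high vowel flanked by voiceless consonants /f/ and /p/, so it deletes. /u/ is a high vowel flanked by voiceless consonants /p/ and /p/, so it deletes. → [pabfpepppne].
/xlabsikomukiho/: /i/ is a high vowel flanked by voiceless consonants /s/ and /k/, so it deletes. /i/ is a high vowel flanked by voiceless consonants /k/ and /h/, so it deletes. → [xlabskomukho].
/otupmuvabtifi/: /u/ is a high vowel flanked by voiceless consonants /t/ and /p/, so it deletes. /i/ is a high vowel flanked by voiceless consonants /t/ and /f/, so it deletes. → [otpmuvabtfi].
/vuzaxulnauzij/: the rule's environment is not met; surfaces unchanged as [vuzaxulnauzij].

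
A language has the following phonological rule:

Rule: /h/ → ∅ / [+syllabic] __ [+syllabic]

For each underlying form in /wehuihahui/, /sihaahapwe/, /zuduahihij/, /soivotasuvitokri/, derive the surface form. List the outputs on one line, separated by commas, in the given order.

weuiaui, siaaapwe, zuduaiij, soivotasuvitokri

/wehuihahui/: /h/ occurs between vowels /e/ and /u/, so it deletes. /h/ occurs between vowels /i/ and /a/, so it deletes. /h/ occurs between vowels /a/ and /u/, so it deletes. → [weuiaui].
/sihaahapwe/: /h/ occurs between vowels /i/ and /a/, so it deletes. /h/ occurs between vowels /a/ and /a/, so it deletes. → [siaaapwe].
/zuduahihij/: /h/ occurs between vowels /a/ and /i/, so it deletes. /h/ occurs between vowels /i/ and /i/, so it deletes. → [zuduaiij].
/soivotasuvitokri/: the rule's environment is not met; surfaces unchanged as [soivotasuvitokri].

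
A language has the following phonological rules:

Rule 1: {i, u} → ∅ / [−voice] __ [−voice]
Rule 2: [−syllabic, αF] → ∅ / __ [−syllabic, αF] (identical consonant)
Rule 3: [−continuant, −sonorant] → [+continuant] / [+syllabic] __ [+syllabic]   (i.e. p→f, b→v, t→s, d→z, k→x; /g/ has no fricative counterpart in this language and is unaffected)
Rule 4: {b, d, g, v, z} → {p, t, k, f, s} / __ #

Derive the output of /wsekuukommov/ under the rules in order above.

wsexuuxomof

Rule 1 (high vowel syncope): no segment meets the environment; /wsekuukommov/ is unchanged.
Rule 2 (degemination): /mm/ is a geminate; the first /m/ deletes. /wsekuukommov/ → wsekuukomov.
Rule 3 (intervocalic spirantization): /k/ is a stop between vowels /e/ and /u/, so it spirantizes to the fricative [x]. /k/ is a stop between vowels /u/ and /o/, so it spirantizes to the fricative [x]. /wsekuukomov/ → wsexuuxomov.
Rule 4 (final devoicing): /v/ is a voiced obstruent in word-final position, so it devoices to [f]. /wsexuuxomov/ → wsexuuxomof.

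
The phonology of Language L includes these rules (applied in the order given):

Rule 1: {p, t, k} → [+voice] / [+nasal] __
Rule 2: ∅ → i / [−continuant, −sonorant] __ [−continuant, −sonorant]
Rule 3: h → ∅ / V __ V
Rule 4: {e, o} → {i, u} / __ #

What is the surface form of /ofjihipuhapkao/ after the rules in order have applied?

ofjiipuapikau

Rule 1 (post-nasal voicing): no segment meets the environment; /ofjihipuhapkao/ is unchanged.
Rule 2 (stop-cluster i-epenthesis): /p/ and /k/ form a stop–stop cluster, so [i] is inserted between them. /ofjihipuhapkao/ → ofjihipuhapikao.
Rule 3 (intervocalic h-deletion): /h/ occurs between vowels /i/ and /i/, so it deletes. /h/ occurs between vowels /u/ and /a/, so it deletes. /ofjihipuhapikao/ → ofjiipuapikao.
Rule 4 (final vowel raising): /o/ is a mid vowel in word-final position, so it raises to [u]. /ofjiipuapikao/ → ofjiipuapikau.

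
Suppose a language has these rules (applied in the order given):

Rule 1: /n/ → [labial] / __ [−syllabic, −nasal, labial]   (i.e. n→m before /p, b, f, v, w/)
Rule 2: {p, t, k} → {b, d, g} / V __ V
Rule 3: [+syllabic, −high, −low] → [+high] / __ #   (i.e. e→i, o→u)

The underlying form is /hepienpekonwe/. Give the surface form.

Rule 1 (nasal place assimilation): /n/ precedes the labial consonant /p/, so it assimilates in place to [m]. /n/ precedes the labial consonant /w/, so it assimilates in place to [m]. /hepienpekonwe/ → hepiempekomwe.
Rule 2 (intervocalic voicing): /p/ is a voiceless stop between vowels /e/ and /i/, so it voices to [b]. /k/ is a voiceless stop between vowels /e/ and /o/, so it voices to [g]. /hepiempekomwe/ → hebiempegomwe.
Rule 3 (final vowel raising): /e/ is a mid vowel in word-final position, so it raises to [i]. /hebiempegomwe/ → hebiempegomwi.

hebiempegomwi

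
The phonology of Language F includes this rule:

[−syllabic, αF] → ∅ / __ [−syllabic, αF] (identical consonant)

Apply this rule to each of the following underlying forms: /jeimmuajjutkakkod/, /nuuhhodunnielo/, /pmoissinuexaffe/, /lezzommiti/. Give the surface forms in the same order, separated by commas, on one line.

/jeimmuajjutkakkod/: /mm/ is a geminate; the first /m/ deletes. /jj/ is a geminate; the first /j/ deletes. /kk/ is a geminate; the first /k/ deletes. → [jeimuajutkakod].
/nuuhhodunnielo/: /hh/ is a geminate; the first /h/ deletes. /nn/ is a geminate; the first /n/ deletes. → [nuuhodunielo].
/pmoissinuexaffe/: /ss/ is a geminate; the first /s/ deletes. /ff/ is a geminate; the first /f/ deletes. → [pmoisinuexafe].
/lezzommiti/: /zz/ is a geminate; the first /z/ deletes. /mm/ is a geminate; the first /m/ deletes. → [lezomiti].

jeimuajutkakod, nuuhodunielo, pmoisinuexafe, lezomiti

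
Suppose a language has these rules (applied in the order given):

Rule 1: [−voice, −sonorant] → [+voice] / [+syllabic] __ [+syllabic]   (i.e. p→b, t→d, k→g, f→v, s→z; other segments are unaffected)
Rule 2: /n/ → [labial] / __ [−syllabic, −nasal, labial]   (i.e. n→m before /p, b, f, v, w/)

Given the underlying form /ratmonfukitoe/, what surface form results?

ratmomfugidoe

Rule 1 (intervocalic voicing): /k/ is a voiceless obstruent between vowels /u/ and /i/, so it voices to [g]. /t/ is a voiceless obstruent between vowels /i/ and /o/, so it voices to [d]. /ratmonfukitoe/ → ratmonfugidoe.
Rule 2 (nasal place assimilation): /n/ precedes the labial consonant /f/, so it assimilates in place to [m]. /ratmonfugidoe/ → ratmomfugidoe.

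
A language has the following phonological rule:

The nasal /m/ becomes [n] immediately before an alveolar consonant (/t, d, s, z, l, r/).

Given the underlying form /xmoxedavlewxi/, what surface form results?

No segment of /xmoxedavlewxi/ meets the structural description of the rule, so the form surfaces unchanged.

xmoxedavlewxi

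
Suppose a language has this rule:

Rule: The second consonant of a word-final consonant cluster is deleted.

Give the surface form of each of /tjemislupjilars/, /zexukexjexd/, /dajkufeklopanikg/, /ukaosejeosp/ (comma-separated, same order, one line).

tjemislupjilar, zexukexjex, dajkufeklopanik, ukaosejeos

/tjemislupjilars/: /s/ is the second consonant of a word-final cluster /rs/, so it deletes. → [tjemislupjilar].
/zexukexjexd/: /d/ is the second consonant of a word-final cluster /xd/, so it deletes. → [zexukexjex].
/dajkufeklopanikg/: /g/ is the second consonant of a word-final cluster /kg/, so it deletes. → [dajkufeklopanik].
/ukaosejeosp/: /p/ is the second consonant of a word-final cluster /sp/, so it deletes. → [ukaosejeos].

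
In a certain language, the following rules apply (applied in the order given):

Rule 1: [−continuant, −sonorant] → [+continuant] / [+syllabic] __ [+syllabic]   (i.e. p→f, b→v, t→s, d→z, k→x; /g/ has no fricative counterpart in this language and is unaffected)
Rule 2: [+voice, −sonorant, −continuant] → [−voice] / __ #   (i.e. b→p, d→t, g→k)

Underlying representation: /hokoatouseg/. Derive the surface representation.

Rule 1 (intervocalic spirantization): /k/ is a stop between vowels /o/ and /o/, so it spirantizes to the fricative [x]. /t/ is a stop between vowels /a/ and /o/, so it spirantizes to the fricative [s]. /hokoatouseg/ → hoxoasouseg.
Rule 2 (final devoicing): /g/ is a voiced stop in word-final position, so it devoices to [k]. /hoxoasouseg/ → hoxoasousek.

hoxoasousek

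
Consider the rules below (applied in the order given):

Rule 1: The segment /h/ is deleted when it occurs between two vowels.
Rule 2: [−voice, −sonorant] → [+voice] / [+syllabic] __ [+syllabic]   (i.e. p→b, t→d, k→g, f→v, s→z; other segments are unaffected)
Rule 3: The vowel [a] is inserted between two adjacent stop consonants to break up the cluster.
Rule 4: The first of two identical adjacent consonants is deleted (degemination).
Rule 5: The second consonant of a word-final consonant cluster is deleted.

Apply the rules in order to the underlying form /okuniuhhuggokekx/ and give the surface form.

Rule 1 (intervocalic h-deletion): no segment meets the environment; /okuniuhhuggokekx/ is unchanged.
Rule 2 (intervocalic voicing): /k/ is a voiceless obstruent between vowels /o/ and /u/, so it voices to [g]. /k/ is a voiceless obstruent between vowels /o/ and /e/, so it voices to [g]. /okuniuhhuggokekx/ → oguniuhhuggogekx.
Rule 3 (stop-cluster a-epenthesis): /g/ and /g/ form a stop–stop cluster, so [a] is inserted between them. /oguniuhhuggogekx/ → oguniuhhugagogekx.
Rule 4 (degemination): /hh/ is a geminate; the first /h/ deletes. /oguniuhhugagogekx/ → oguniuhugagogekx.
Rule 5 (final cluster simplification): /x/ is the second consonant of a word-final cluster /kx/, so it deletes. /oguniuhugagogekx/ → oguniuhugagogek.

oguniuhugagogek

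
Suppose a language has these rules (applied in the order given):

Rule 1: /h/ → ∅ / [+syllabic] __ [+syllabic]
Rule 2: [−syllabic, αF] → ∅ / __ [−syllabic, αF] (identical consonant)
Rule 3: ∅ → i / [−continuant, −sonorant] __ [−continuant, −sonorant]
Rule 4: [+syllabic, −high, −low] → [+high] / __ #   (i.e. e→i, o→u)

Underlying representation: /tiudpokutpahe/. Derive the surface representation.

tiudipokutipai

Rule 1 (intervocalic h-deletion): /h/ occurs between vowels /a/ and /e/, so it deletes. /tiudpokutpahe/ → tiudpokutpae.
Rule 2 (degemination): no segment meets the environment; /tiudpokutpae/ is unchanged.
Rule 3 (stop-cluster i-epenthesis): /d/ and /p/ form a stop–stop cluster, so [i] is inserted between them. /t/ and /p/ form a stop–stop cluster, so [i] is inserted between them. /tiudpokutpae/ → tiudipokutipae.
Rule 4 (final vowel raising): /e/ is a mid vowel in word-final position, so it raises to [i]. /tiudipokutipae/ → tiudipokutipai.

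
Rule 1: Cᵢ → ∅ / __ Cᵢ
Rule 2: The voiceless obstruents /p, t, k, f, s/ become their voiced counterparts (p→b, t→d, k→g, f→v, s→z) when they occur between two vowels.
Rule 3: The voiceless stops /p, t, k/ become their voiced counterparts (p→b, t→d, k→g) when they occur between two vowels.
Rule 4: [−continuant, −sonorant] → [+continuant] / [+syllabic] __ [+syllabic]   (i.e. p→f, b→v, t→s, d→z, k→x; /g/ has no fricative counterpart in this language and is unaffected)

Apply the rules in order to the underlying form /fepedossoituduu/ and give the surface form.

fevezozoizuzuu

Rule 1 (degemination): /ss/ is a geminate; the first /s/ deletes. /fepedossoituduu/ → fepedosoituduu.
Rule 2 (intervocalic voicing): /p/ is a voiceless obstruent between vowels /e/ and /e/, so it voices to [b]. /s/ is a voiceless obstruent between vowels /o/ and /o/, so it voices to [z]. /t/ is a voiceless obstruent between vowels /i/ and /u/, so it voices to [d]. /fepedosoituduu/ → febedozoiduduu.
Rule 3 (intervocalic voicing): no segment meets the environment; /febedozoiduduu/ is unchanged.
Rule 4 (intervocalic spirantization): /b/ is a stop between vowels /e/ and /e/, so it spirantizes to the fricative [v]. /d/ is a stop between vowels /e/ and /o/, so it spirantizes to the fricative [z]. /d/ is a stop between vowels /i/ and /u/, so it spirantizes to the fricative [z]. /d/ is a stop between vowels /u/ and /u/, so it spirantizes to the fricative [z]. /febedozoiduduu/ → fevezozoizuzuu.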